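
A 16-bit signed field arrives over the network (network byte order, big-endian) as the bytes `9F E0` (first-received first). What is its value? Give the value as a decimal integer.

-24608

In big-endian order the high byte comes first in memory.
The bytes are already most-significant first: 0x9FE0.
Top bit is set, so as a signed 16-bit value this is 0x9FE0 − 2^16 = -24608.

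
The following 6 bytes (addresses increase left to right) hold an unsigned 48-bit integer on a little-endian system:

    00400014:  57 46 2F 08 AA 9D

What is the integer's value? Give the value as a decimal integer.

173353607317079

In little-endian order the low byte comes first in memory.
Reassemble most-significant byte first: 9D AA 08 2F 46 57 → 0x9DAA082F4657.
0x9DAA082F4657 = 173353607317079.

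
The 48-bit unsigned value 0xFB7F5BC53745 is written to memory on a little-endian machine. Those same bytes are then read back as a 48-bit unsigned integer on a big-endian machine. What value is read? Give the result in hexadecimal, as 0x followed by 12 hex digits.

0x4537C55B7FFB

Stored little-endian, the bytes at ascending addresses are 45 37 C5 5B 7F FB.
Read back as big-endian, the last byte is least significant, giving 0x4537C55B7FFB.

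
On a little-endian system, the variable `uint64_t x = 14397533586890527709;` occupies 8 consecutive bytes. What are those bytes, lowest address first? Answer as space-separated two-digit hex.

DD 93 5D 10 84 50 CE C7

14397533586890527709 in hexadecimal, padded to 64 bits, is 0xC7CE5084105D93DD.
Split into bytes (most-significant first): C7 CE 50 84 10 5D 93 DD.
Little-endian: lowest address holds the least-significant byte.
So at ascending addresses the bytes are DD 93 5D 10 84 50 CE C7.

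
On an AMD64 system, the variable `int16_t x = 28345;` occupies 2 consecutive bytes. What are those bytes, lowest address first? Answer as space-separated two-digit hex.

B9 6E

28345 in hexadecimal, padded to 16 bits, is 0x6EB9.
Split into bytes (most-significant first): 6E B9.
Little-endian: lowest address holds the least-significant byte.
So at ascending addresses the bytes are B9 6E.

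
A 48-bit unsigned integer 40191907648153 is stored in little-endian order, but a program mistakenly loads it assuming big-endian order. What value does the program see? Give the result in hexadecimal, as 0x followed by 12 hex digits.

0x99D260E88D24

40191907648153 in 48-bit hexadecimal is 0x248DE860D299.
Stored little-endian, the bytes at ascending addresses are 99 D2 60 E8 8D 24.
Read back as big-endian, the last byte is least significant, giving 0x99D260E88D24.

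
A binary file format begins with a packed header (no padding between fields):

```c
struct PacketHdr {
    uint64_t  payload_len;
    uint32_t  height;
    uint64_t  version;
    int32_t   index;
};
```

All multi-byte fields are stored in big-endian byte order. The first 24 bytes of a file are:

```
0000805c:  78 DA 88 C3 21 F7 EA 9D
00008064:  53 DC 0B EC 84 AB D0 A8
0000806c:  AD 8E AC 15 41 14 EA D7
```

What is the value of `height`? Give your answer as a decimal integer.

`height` follows `payload_len` (8 bytes), so it starts at byte offset 8 and occupies 4 bytes.
Bytes at offsets 8..11: 53 DC 0B EC.
Big-endian: lowest address holds the most-significant byte.
The bytes are already most-significant first: 0x53DC0BEC.
0x53DC0BEC = 1406929900.

1406929900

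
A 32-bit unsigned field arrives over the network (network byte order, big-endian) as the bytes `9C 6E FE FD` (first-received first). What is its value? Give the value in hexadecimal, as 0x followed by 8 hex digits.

Big-endian: lowest address holds the most-significant byte.
The bytes are already most-significant first: 0x9C6EFEFD.

0x9C6EFEFD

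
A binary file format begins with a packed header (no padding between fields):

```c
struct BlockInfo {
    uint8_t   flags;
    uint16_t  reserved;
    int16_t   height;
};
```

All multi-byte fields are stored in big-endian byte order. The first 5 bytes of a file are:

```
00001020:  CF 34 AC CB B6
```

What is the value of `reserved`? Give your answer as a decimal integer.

13484

`reserved` follows `flags` (1 byte), so it starts at byte offset 1 and occupies 2 bytes.
Bytes at offsets 1..2: 34 AC.
In big-endian order the high byte comes first in memory.
The bytes are already most-significant first: 0x34AC.
0x34AC = 13484.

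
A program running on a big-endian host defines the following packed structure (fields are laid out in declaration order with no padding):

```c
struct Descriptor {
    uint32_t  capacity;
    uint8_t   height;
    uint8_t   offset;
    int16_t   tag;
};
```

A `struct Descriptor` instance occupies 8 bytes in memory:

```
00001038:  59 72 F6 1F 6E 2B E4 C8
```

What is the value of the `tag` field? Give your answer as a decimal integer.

-6968

`tag` follows `capacity` (4 B), `height` (1 B), `offset` (1 B), so it starts at offset 4 + 1 + 1 = 6 and occupies 2 bytes.
Bytes at offsets 6..7: E4 C8.
Big-endian: lowest address holds the most-significant byte.
The bytes are already most-significant first: 0xE4C8.
Top bit is set, so as a signed 16-bit value this is 0xE4C8 − 2^16 = -6968.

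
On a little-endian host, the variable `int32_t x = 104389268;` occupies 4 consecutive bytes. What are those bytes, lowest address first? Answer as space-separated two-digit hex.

94 DA 38 06

104389268 in hexadecimal, padded to 32 bits, is 0x0638DA94.
Split into bytes (most-significant first): 06 38 DA 94.
Little-endian: lowest address holds the least-significant byte.
So at ascending addresses the bytes are 94 DA 38 06.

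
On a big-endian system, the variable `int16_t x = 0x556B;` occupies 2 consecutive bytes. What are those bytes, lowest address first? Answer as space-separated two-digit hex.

55 6B

Split into bytes (most-significant first): 55 6B.
Big-endian stores the most-significant byte at the lowest address.
So the memory order matches the most-significant-first order: 55 6B.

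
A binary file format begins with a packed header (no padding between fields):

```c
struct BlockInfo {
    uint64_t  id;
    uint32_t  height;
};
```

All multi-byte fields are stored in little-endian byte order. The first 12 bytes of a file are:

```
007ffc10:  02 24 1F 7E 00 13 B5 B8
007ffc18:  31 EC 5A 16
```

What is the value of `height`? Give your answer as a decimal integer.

375057457

`height` follows `id` (8 bytes), so it starts at byte offset 8 and occupies 4 bytes.
Bytes at offsets 8..11: 31 EC 5A 16.
Little-endian stores the least-significant byte at the lowest address.
Reassemble most-significant byte first: 16 5A EC 31 → 0x165AEC31.
0x165AEC31 = 375057457.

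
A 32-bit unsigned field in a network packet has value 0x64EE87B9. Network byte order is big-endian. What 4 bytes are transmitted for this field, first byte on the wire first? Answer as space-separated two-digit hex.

64 EE 87 B9

Split into bytes (most-significant first): 64 EE 87 B9.
Big-endian: lowest address holds the most-significant byte.
So the memory order matches the most-significant-first order: 64 EE 87 B9.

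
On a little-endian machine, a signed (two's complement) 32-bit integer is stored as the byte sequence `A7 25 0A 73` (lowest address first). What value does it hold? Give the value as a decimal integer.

In little-endian order the low byte comes first in memory.
Reassemble most-significant byte first: 73 0A 25 A7 → 0x730A25A7.
0x730A25A7 = 1930044839.

1930044839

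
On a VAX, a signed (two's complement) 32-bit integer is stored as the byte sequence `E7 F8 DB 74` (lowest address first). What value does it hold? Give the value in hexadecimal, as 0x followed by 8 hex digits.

In little-endian order the low byte comes first in memory.
Reassemble most-significant byte first: 74 DB F8 E7 → 0x74DBF8E7.

0x74DBF8E7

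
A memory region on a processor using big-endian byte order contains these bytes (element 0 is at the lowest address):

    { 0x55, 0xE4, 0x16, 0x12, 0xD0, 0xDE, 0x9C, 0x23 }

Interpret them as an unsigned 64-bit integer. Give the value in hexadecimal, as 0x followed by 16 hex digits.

In big-endian order the high byte comes first in memory.
The bytes are already most-significant first: 0x55E41612D0DE9C23.

0x55E41612D0DE9C23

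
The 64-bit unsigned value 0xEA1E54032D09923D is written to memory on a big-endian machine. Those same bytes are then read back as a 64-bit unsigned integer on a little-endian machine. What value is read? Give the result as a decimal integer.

Stored big-endian, the bytes at ascending addresses are EA 1E 54 03 2D 09 92 3D.
Read back as little-endian, the first byte is least significant, giving 0x3D92092D03541EEA.
0x3D92092D03541EEA = 4436618671847382762.

4436618671847382762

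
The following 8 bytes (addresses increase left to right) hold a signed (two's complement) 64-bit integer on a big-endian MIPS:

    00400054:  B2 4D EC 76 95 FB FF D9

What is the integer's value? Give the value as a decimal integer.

Big-endian: lowest address holds the most-significant byte.
The bytes are already most-significant first: 0xB24DEC7695FBFFD9.
Top bit is set, so as a signed 64-bit value this is 0xB24DEC7695FBFFD9 − 2^64 = -5598558767685042215.

-5598558767685042215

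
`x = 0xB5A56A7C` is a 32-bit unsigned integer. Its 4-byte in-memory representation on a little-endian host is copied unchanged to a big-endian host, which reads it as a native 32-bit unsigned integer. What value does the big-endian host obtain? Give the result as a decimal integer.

2087364021

Stored little-endian, the bytes at ascending addresses are 7C 6A A5 B5.
Read back as big-endian, the last byte is least significant, giving 0x7C6AA5B5.
0x7C6AA5B5 = 2087364021.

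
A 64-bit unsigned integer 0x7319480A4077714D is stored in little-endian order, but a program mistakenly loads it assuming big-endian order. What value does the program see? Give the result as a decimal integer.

5580372530222864755

Stored little-endian, the bytes at ascending addresses are 4D 71 77 40 0A 48 19 73.
Read back as big-endian, the last byte is least significant, giving 0x4D7177400A481973.
0x4D7177400A481973 = 5580372530222864755.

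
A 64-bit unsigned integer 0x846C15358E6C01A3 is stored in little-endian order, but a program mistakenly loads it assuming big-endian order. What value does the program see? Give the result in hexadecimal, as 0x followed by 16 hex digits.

0xA3016C8E35156C84

Stored little-endian, the bytes at ascending addresses are A3 01 6C 8E 35 15 6C 84.
Read back as big-endian, the last byte is least significant, giving 0xA3016C8E35156C84.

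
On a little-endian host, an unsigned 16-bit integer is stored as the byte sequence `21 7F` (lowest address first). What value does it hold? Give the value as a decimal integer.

32545

Little-endian: lowest address holds the least-significant byte.
Reassemble most-significant byte first: 7F 21 → 0x7F21.
0x7F21 = 32545.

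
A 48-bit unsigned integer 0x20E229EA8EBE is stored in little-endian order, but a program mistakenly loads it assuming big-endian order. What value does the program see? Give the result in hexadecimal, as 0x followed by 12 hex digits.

Stored little-endian, the bytes at ascending addresses are BE 8E EA 29 E2 20.
Read back as big-endian, the last byte is least significant, giving 0xBE8EEA29E220.

0xBE8EEA29E220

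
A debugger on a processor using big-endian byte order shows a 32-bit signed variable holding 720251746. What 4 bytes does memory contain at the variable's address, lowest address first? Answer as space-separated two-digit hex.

2A EE 2B 62

720251746 in hexadecimal, padded to 32 bits, is 0x2AEE2B62.
Split into bytes (most-significant first): 2A EE 2B 62.
Big-endian: lowest address holds the most-significant byte.
So the memory order matches the most-significant-first order: 2A EE 2B 62.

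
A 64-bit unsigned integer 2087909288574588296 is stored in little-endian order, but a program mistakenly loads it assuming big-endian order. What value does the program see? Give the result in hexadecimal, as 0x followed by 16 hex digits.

0x8815BA8C6FBEF91C

2087909288574588296 in 64-bit hexadecimal is 0x1CF9BE6F8CBA1588.
Stored little-endian, the bytes at ascending addresses are 88 15 BA 8C 6F BE F9 1C.
Read back as big-endian, the last byte is least significant, giving 0x8815BA8C6FBEF91C.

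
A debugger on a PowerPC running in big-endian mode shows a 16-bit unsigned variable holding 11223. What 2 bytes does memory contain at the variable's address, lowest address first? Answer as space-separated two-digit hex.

11223 in hexadecimal, padded to 16 bits, is 0x2BD7.
Split into bytes (most-significant first): 2B D7.
Big-endian: lowest address holds the most-significant byte.
So the memory order matches the most-significant-first order: 2B D7.

2B D7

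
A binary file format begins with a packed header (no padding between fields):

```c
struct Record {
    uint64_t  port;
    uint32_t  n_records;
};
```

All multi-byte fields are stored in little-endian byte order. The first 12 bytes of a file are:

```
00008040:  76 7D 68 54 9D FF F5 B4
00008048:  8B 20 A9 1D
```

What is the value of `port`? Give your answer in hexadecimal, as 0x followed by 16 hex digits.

0xB4F5FF9D54687D76

`port` is the first field, at byte offset 0, occupying 8 bytes.
Bytes at offsets 0..7: 76 7D 68 54 9D FF F5 B4.
Little-endian stores the least-significant byte at the lowest address.
Reassemble most-significant byte first: B4 F5 FF 9D 54 68 7D 76 → 0xB4F5FF9D54687D76.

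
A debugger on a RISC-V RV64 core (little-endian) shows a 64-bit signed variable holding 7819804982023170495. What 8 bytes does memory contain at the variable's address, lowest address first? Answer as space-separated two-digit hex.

7819804982023170495 in hexadecimal, padded to 64 bits, is 0x6C858733365229BF.
Split into bytes (most-significant first): 6C 85 87 33 36 52 29 BF.
In little-endian order the low byte comes first in memory.
So at ascending addresses the bytes are BF 29 52 36 33 87 85 6C.

BF 29 52 36 33 87 85 6C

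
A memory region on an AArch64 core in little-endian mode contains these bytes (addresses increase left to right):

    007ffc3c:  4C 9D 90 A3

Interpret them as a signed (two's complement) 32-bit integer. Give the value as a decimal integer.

Little-endian stores the least-significant byte at the lowest address.
Reassemble most-significant byte first: A3 90 9D 4C → 0xA3909D4C.
Top bit is set, so as a signed 32-bit value this is 0xA3909D4C − 2^32 = -1550803636.

-1550803636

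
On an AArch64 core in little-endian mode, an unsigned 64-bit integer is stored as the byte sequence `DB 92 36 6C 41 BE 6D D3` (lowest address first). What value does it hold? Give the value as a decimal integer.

Little-endian stores the least-significant byte at the lowest address.
Reassemble most-significant byte first: D3 6D BE 41 6C 36 92 DB → 0xD36DBE416C3692DB.
0xD36DBE416C3692DB = 15235042302661923547.

15235042302661923547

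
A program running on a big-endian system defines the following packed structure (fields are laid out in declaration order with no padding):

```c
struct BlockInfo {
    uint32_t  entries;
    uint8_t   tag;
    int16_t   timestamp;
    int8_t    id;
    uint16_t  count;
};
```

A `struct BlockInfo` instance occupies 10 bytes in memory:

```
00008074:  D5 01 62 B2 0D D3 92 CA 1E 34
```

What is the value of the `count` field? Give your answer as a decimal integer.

`count` follows `entries` (4 B), `tag` (1 B), `timestamp` (2 B), `id` (1 B), so it starts at offset 4 + 1 + 2 + 1 = 8 and occupies 2 bytes.
Bytes at offsets 8..9: 1E 34.
In big-endian order the high byte comes first in memory.
The bytes are already most-significant first: 0x1E34.
0x1E34 = 7732.

7732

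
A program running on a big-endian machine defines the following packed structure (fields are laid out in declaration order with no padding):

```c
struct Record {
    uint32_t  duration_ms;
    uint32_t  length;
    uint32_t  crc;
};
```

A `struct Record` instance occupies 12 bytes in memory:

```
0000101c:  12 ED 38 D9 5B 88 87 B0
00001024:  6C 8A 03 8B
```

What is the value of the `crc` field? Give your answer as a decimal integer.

1820984203

`crc` follows `duration_ms` (4 B), `length` (4 B), so it starts at offset 4 + 4 = 8 and occupies 4 bytes.
Bytes at offsets 8..11: 6C 8A 03 8B.
Big-endian stores the most-significant byte at the lowest address.
The bytes are already most-significant first: 0x6C8A038B.
0x6C8A038B = 1820984203.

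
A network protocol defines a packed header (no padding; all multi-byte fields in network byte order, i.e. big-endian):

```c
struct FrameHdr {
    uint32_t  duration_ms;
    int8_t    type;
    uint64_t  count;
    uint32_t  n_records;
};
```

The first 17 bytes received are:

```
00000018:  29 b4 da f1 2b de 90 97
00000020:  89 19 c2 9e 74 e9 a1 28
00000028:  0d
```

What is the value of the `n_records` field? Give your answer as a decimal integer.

`n_records` follows `duration_ms` (4 B), `type` (1 B), `count` (8 B), so it starts at offset 4 + 1 + 8 = 13 and occupies 4 bytes.
Bytes at offsets 13..16: E9 A1 28 0D.
In big-endian order the high byte comes first in memory.
The bytes are already most-significant first: 0xE9A1280D.
0xE9A1280D = 3919652877.

3919652877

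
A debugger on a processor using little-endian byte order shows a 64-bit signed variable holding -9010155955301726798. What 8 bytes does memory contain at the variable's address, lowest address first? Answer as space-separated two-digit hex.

Two's complement of -9010155955301726798 in 64 bits: 9010155955301726798 = 0x7D0A811A7EA13A4E; invert → 0x82F57EE5815EC5B1; add 1 → 0x82F57EE5815EC5B2.
Split into bytes (most-significant first): 82 F5 7E E5 81 5E C5 B2.
In little-endian order the low byte comes first in memory.
So at ascending addresses the bytes are B2 C5 5E 81 E5 7E F5 82.

B2 C5 5E 81 E5 7E F5 82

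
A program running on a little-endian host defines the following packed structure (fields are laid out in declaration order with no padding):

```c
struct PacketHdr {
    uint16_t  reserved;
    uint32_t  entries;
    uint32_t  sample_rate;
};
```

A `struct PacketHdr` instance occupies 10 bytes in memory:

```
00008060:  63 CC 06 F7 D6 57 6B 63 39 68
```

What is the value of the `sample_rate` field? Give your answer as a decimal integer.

1748591467

`sample_rate` follows `reserved` (2 B), `entries` (4 B), so it starts at offset 2 + 4 = 6 and occupies 4 bytes.
Bytes at offsets 6..9: 6B 63 39 68.
Little-endian: lowest address holds the least-significant byte.
Reassemble most-significant byte first: 68 39 63 6B → 0x6839636B.
0x6839636B = 1748591467.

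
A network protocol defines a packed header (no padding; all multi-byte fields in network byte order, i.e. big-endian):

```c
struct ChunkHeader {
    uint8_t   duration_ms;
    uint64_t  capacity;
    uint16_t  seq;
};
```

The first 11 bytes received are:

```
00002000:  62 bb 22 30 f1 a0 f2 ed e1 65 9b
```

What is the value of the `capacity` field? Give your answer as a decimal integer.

13484394048646213089

`capacity` follows `duration_ms` (1 byte), so it starts at byte offset 1 and occupies 8 bytes.
Bytes at offsets 1..8: BB 22 30 F1 A0 F2 ED E1.
Big-endian stores the most-significant byte at the lowest address.
The bytes are already most-significant first: 0xBB2230F1A0F2EDE1.
0xBB2230F1A0F2EDE1 = 13484394048646213089.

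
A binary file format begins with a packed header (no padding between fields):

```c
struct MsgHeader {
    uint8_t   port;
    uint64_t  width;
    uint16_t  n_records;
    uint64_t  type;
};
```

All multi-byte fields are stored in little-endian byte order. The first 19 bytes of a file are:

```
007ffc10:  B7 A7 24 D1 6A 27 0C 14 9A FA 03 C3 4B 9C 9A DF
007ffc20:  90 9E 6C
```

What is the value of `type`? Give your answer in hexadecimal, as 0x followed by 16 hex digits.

`type` follows `port` (1 B), `width` (8 B), `n_records` (2 B), so it starts at offset 1 + 8 + 2 = 11 and occupies 8 bytes.
Bytes at offsets 11..18: C3 4B 9C 9A DF 90 9E 6C.
Little-endian stores the least-significant byte at the lowest address.
Reassemble most-significant byte first: 6C 9E 90 DF 9A 9C 4B C3 → 0x6C9E90DF9A9C4BC3.

0x6C9E90DF9A9C4BC3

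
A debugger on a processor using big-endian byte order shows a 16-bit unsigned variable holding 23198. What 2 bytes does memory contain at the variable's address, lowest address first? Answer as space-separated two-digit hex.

23198 in hexadecimal, padded to 16 bits, is 0x5A9E.
Split into bytes (most-significant first): 5A 9E.
In big-endian order the high byte comes first in memory.
So the memory order matches the most-significant-first order: 5A 9E.

5A 9E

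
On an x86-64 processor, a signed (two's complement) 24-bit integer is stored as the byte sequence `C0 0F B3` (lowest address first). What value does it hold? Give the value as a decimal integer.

In little-endian order the low byte comes first in memory.
Reassemble most-significant byte first: B3 0F C0 → 0xB30FC0.
Top bit is set, so as a signed 24-bit value this is 0xB30FC0 − 2^24 = -5042240.

-5042240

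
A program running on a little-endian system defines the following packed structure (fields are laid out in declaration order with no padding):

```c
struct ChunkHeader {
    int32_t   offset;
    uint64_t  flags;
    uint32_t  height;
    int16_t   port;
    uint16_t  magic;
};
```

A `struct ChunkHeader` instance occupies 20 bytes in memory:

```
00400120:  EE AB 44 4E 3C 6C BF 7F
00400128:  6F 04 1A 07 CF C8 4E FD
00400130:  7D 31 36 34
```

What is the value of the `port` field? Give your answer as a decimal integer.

12669

`port` follows `offset` (4 B), `flags` (8 B), `height` (4 B), so it starts at offset 4 + 8 + 4 = 16 and occupies 2 bytes.
Bytes at offsets 16..17: 7D 31.
Little-endian stores the least-significant byte at the lowest address.
Reassemble most-significant byte first: 31 7D → 0x317D.
0x317D = 12669.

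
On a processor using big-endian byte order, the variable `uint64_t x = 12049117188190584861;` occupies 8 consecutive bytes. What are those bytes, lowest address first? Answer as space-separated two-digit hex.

12049117188190584861 in hexadecimal, padded to 64 bits, is 0xA737103E6327401D.
Split into bytes (most-significant first): A7 37 10 3E 63 27 40 1D.
Big-endian: lowest address holds the most-significant byte.
So the memory order matches the most-significant-first order: A7 37 10 3E 63 27 40 1D.

A7 37 10 3E 63 27 40 1D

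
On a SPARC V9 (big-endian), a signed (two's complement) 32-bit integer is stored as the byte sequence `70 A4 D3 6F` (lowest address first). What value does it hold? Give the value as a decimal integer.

Big-endian stores the most-significant byte at the lowest address.
The bytes are already most-significant first: 0x70A4D36F.
0x70A4D36F = 1889850223.

1889850223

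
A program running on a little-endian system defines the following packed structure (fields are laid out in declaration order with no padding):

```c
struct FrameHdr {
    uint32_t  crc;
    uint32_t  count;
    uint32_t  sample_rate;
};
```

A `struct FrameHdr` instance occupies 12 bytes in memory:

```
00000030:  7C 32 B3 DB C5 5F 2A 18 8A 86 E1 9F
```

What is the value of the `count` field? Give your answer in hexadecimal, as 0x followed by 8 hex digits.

0x182A5FC5

`count` follows `crc` (4 bytes), so it starts at byte offset 4 and occupies 4 bytes.
Bytes at offsets 4..7: C5 5F 2A 18.
Little-endian: lowest address holds the least-significant byte.
Reassemble most-significant byte first: 18 2A 5F C5 → 0x182A5FC5.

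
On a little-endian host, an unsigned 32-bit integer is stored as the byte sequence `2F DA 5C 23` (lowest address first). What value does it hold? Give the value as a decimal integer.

In little-endian order the low byte comes first in memory.
Reassemble most-significant byte first: 23 5C DA 2F → 0x235CDA2F.
0x235CDA2F = 593287727.

593287727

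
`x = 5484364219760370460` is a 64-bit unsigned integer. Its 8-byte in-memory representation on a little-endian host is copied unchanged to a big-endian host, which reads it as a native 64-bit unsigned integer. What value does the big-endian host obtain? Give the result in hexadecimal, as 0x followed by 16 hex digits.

0x1CE3AD5133601C4C

5484364219760370460 in 64-bit hexadecimal is 0x4C1C603351ADE31C.
Stored little-endian, the bytes at ascending addresses are 1C E3 AD 51 33 60 1C 4C.
Read back as big-endian, the last byte is least significant, giving 0x1CE3AD5133601C4C.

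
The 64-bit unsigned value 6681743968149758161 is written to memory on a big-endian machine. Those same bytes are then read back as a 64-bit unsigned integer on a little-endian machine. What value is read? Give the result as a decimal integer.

15123277582697675356

6681743968149758161 in 64-bit hexadecimal is 0x5CBA52BCD5ACE0D1.
Stored big-endian, the bytes at ascending addresses are 5C BA 52 BC D5 AC E0 D1.
Read back as little-endian, the first byte is least significant, giving 0xD1E0ACD5BC52BA5C.
0xD1E0ACD5BC52BA5C = 15123277582697675356.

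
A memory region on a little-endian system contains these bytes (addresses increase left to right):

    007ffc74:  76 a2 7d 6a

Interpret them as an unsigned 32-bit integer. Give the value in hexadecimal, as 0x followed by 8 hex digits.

In little-endian order the low byte comes first in memory.
Reassemble most-significant byte first: 6A 7D A2 76 → 0x6A7DA276.

0x6A7DA276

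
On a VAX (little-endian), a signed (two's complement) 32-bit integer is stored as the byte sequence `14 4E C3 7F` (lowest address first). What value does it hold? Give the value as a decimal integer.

2143505940

In little-endian order the low byte comes first in memory.
Reassemble most-significant byte first: 7F C3 4E 14 → 0x7FC34E14.
0x7FC34E14 = 2143505940.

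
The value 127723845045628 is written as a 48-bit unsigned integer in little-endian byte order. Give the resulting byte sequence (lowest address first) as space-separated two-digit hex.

127723845045628 in hexadecimal, padded to 48 bits, is 0x742A0669CD7C.
Split into bytes (most-significant first): 74 2A 06 69 CD 7C.
Little-endian stores the least-significant byte at the lowest address.
So at ascending addresses the bytes are 7C CD 69 06 2A 74.

7C CD 69 06 2A 74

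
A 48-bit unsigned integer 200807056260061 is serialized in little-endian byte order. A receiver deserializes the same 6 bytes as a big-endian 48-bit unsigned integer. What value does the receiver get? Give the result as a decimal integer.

243796319773366

200807056260061 in 48-bit hexadecimal is 0xB6A20941BBDD.
Stored little-endian, the bytes at ascending addresses are DD BB 41 09 A2 B6.
Read back as big-endian, the last byte is least significant, giving 0xDDBB4109A2B6.
0xDDBB4109A2B6 = 243796319773366.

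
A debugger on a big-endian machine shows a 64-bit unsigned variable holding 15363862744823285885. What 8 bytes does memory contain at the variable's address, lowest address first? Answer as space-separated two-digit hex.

15363862744823285885 in hexadecimal, padded to 64 bits, is 0xD53767C3E30CC87D.
Split into bytes (most-significant first): D5 37 67 C3 E3 0C C8 7D.
Big-endian: lowest address holds the most-significant byte.
So the memory order matches the most-significant-first order: D5 37 67 C3 E3 0C C8 7D.

D5 37 67 C3 E3 0C C8 7D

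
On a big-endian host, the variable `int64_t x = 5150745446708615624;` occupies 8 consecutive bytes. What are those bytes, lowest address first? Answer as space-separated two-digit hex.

5150745446708615624 in hexadecimal, padded to 64 bits, is 0x477B1FB1A78719C8.
Split into bytes (most-significant first): 47 7B 1F B1 A7 87 19 C8.
Big-endian: lowest address holds the most-significant byte.
So the memory order matches the most-significant-first order: 47 7B 1F B1 A7 87 19 C8.

47 7B 1F B1 A7 87 19 C8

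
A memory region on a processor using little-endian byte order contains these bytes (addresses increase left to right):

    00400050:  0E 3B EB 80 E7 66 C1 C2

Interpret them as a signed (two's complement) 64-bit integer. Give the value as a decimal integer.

-4413133015359997170

Little-endian: lowest address holds the least-significant byte.
Reassemble most-significant byte first: C2 C1 66 E7 80 EB 3B 0E → 0xC2C166E780EB3B0E.
Top bit is set, so as a signed 64-bit value this is 0xC2C166E780EB3B0E − 2^64 = -4413133015359997170.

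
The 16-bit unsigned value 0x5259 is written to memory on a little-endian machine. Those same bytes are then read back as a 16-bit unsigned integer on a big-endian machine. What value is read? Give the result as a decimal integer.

22866

Stored little-endian, the bytes at ascending addresses are 59 52.
Read back as big-endian, the last byte is least significant, giving 0x5952.
0x5952 = 22866.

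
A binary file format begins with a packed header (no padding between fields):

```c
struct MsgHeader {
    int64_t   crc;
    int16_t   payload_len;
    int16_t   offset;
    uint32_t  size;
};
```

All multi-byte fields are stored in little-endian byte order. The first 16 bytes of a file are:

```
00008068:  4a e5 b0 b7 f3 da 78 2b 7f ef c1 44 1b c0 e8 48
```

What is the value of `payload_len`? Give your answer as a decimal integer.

`payload_len` follows `crc` (8 bytes), so it starts at byte offset 8 and occupies 2 bytes.
Bytes at offsets 8..9: 7F EF.
Little-endian stores the least-significant byte at the lowest address.
Reassemble most-significant byte first: EF 7F → 0xEF7F.
Top bit is set, so as a signed 16-bit value this is 0xEF7F − 2^16 = -4225.

-4225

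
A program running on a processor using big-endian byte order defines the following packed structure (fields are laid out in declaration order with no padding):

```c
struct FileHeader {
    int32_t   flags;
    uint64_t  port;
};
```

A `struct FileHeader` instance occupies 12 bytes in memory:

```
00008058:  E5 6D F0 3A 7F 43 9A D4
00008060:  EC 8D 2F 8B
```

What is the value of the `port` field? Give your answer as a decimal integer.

9170343505548881803

`port` follows `flags` (4 bytes), so it starts at byte offset 4 and occupies 8 bytes.
Bytes at offsets 4..11: 7F 43 9A D4 EC 8D 2F 8B.
Big-endian stores the most-significant byte at the lowest address.
The bytes are already most-significant first: 0x7F439AD4EC8D2F8B.
0x7F439AD4EC8D2F8B = 9170343505548881803.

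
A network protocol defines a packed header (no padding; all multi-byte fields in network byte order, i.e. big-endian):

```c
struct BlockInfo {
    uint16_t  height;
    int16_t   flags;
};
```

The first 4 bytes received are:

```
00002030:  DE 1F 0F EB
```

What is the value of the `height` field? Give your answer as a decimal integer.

`height` is the first field, at byte offset 0, occupying 2 bytes.
Bytes at offsets 0..1: DE 1F.
Big-endian: lowest address holds the most-significant byte.
The bytes are already most-significant first: 0xDE1F.
0xDE1F = 56863.

56863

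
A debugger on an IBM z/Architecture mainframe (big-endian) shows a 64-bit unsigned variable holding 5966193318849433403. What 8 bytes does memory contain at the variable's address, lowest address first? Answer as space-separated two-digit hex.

52 CC 2D 36 97 54 4F 3B

5966193318849433403 in hexadecimal, padded to 64 bits, is 0x52CC2D3697544F3B.
Split into bytes (most-significant first): 52 CC 2D 36 97 54 4F 3B.
In big-endian order the high byte comes first in memory.
So the memory order matches the most-significant-first order: 52 CC 2D 36 97 54 4F 3B.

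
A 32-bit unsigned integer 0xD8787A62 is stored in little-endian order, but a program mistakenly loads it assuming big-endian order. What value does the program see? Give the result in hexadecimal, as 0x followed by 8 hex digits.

0x627A78D8

Stored little-endian, the bytes at ascending addresses are 62 7A 78 D8.
Read back as big-endian, the last byte is least significant, giving 0x627A78D8.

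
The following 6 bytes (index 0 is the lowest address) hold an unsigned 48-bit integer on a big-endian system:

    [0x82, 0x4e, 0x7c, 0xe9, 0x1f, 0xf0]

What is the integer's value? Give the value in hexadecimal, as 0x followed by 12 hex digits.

In big-endian order the high byte comes first in memory.
The bytes are already most-significant first: 0x824E7CE91FF0.

0x824E7CE91FF0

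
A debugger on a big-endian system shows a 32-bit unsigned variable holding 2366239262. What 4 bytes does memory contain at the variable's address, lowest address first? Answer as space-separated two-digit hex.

2366239262 in hexadecimal, padded to 32 bits, is 0x8D09F21E.
Split into bytes (most-significant first): 8D 09 F2 1E.
Big-endian stores the most-significant byte at the lowest address.
So the memory order matches the most-significant-first order: 8D 09 F2 1E.

8D 09 F2 1E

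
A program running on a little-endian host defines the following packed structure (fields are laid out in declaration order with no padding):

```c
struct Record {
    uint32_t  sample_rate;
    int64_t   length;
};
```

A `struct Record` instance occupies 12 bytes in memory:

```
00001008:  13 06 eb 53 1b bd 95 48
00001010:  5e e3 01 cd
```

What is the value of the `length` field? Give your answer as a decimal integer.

-3674405826873410277

`length` follows `sample_rate` (4 bytes), so it starts at byte offset 4 and occupies 8 bytes.
Bytes at offsets 4..11: 1B BD 95 48 5E E3 01 CD.
In little-endian order the low byte comes first in memory.
Reassemble most-significant byte first: CD 01 E3 5E 48 95 BD 1B → 0xCD01E35E4895BD1B.
Top bit is set, so as a signed 64-bit value this is 0xCD01E35E4895BD1B − 2^64 = -3674405826873410277.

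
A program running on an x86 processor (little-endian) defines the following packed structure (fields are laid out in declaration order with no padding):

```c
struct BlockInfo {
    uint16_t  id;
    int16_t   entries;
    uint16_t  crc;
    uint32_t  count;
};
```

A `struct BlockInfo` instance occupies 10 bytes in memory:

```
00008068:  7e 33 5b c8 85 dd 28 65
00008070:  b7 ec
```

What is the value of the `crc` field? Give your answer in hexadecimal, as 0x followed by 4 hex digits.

`crc` follows `id` (2 B), `entries` (2 B), so it starts at offset 2 + 2 = 4 and occupies 2 bytes.
Bytes at offsets 4..5: 85 DD.
In little-endian order the low byte comes first in memory.
Reassemble most-significant byte first: DD 85 → 0xDD85.

0xDD85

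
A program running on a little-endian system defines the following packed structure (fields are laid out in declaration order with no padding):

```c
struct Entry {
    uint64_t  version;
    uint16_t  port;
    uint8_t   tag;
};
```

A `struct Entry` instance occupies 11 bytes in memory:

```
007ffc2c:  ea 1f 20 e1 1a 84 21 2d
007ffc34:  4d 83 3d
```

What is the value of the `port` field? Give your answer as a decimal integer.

`port` follows `version` (8 bytes), so it starts at byte offset 8 and occupies 2 bytes.
Bytes at offsets 8..9: 4D 83.
Little-endian stores the least-significant byte at the lowest address.
Reassemble most-significant byte first: 83 4D → 0x834D.
0x834D = 33613.

33613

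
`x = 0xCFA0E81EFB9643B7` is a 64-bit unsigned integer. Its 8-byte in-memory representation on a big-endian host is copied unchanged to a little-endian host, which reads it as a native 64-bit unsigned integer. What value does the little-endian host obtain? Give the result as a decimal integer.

13205564537679945935

Stored big-endian, the bytes at ascending addresses are CF A0 E8 1E FB 96 43 B7.
Read back as little-endian, the first byte is least significant, giving 0xB74396FB1EE8A0CF.
0xB74396FB1EE8A0CF = 13205564537679945935.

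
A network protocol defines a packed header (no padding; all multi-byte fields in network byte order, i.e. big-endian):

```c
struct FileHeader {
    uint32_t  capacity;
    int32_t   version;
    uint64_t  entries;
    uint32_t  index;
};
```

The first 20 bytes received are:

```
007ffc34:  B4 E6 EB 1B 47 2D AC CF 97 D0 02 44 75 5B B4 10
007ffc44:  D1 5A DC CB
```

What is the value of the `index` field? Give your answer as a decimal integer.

3512392907

`index` follows `capacity` (4 B), `version` (4 B), `entries` (8 B), so it starts at offset 4 + 4 + 8 = 16 and occupies 4 bytes.
Bytes at offsets 16..19: D1 5A DC CB.
Big-endian: lowest address holds the most-significant byte.
The bytes are already most-significant first: 0xD15ADCCB.
0xD15ADCCB = 3512392907.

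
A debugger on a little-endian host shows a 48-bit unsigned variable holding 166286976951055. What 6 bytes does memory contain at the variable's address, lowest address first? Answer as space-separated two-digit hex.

166286976951055 in hexadecimal, padded to 48 bits, is 0x973CB431230F.
Split into bytes (most-significant first): 97 3C B4 31 23 0F.
Little-endian: lowest address holds the least-significant byte.
So at ascending addresses the bytes are 0F 23 31 B4 3C 97.

0F 23 31 B4 3C 97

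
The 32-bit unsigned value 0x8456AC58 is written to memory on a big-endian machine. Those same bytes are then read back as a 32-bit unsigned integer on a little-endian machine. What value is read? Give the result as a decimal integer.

Stored big-endian, the bytes at ascending addresses are 84 56 AC 58.
Read back as little-endian, the first byte is least significant, giving 0x58AC5684.
0x58AC5684 = 1487689348.

1487689348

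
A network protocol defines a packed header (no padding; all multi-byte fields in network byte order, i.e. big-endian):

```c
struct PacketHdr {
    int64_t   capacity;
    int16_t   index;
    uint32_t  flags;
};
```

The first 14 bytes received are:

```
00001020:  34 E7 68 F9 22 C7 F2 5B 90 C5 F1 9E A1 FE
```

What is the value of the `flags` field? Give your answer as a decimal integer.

`flags` follows `capacity` (8 B), `index` (2 B), so it starts at offset 8 + 2 = 10 and occupies 4 bytes.
Bytes at offsets 10..13: F1 9E A1 FE.
In big-endian order the high byte comes first in memory.
The bytes are already most-significant first: 0xF19EA1FE.
0xF19EA1FE = 4053705214.

4053705214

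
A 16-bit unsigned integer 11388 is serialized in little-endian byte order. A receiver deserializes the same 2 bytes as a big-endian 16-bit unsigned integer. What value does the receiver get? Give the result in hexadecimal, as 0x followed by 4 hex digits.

0x7C2C

11388 in 16-bit hexadecimal is 0x2C7C.
Stored little-endian, the bytes at ascending addresses are 7C 2C.
Read back as big-endian, the last byte is least significant, giving 0x7C2C.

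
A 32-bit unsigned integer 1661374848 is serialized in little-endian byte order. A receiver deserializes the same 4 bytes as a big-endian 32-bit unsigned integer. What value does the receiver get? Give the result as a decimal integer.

2156988003

1661374848 in 32-bit hexadecimal is 0x63069180.
Stored little-endian, the bytes at ascending addresses are 80 91 06 63.
Read back as big-endian, the last byte is least significant, giving 0x80910663.
0x80910663 = 2156988003.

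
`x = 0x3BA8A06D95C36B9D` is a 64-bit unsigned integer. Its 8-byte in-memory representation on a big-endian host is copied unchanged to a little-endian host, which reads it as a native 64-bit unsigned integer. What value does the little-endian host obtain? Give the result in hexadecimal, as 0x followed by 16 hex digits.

Stored big-endian, the bytes at ascending addresses are 3B A8 A0 6D 95 C3 6B 9D.
Read back as little-endian, the first byte is least significant, giving 0x9D6BC3956DA0A83B.

0x9D6BC3956DA0A83B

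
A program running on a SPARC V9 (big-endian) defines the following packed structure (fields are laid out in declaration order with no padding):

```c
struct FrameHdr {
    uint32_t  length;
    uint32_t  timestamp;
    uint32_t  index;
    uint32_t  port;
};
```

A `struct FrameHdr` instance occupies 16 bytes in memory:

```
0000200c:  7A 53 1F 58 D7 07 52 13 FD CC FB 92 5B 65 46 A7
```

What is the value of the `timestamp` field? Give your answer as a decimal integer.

3607581203

`timestamp` follows `length` (4 bytes), so it starts at byte offset 4 and occupies 4 bytes.
Bytes at offsets 4..7: D7 07 52 13.
Big-endian stores the most-significant byte at the lowest address.
The bytes are already most-significant first: 0xD7075213.
0xD7075213 = 3607581203.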